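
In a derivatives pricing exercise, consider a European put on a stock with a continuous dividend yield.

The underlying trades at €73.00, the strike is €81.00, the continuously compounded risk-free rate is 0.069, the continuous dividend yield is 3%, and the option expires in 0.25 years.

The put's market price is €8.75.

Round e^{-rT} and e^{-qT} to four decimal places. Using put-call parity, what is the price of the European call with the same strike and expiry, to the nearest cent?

€1.59

e^(−qT) = e^(−0.03·0.25) = 0.9925;  e^(−rT) = e^(−0.069·0.25) = 0.9829
Put-call parity: C − P = S·e^(−qT) − K·e^(−rT) = 73·0.9925 − 81·0.9829 = 72.4525 − 79.6149 = -7.1624
C = P + (C − P) = 8.75 + (-7.1624) = 1.5876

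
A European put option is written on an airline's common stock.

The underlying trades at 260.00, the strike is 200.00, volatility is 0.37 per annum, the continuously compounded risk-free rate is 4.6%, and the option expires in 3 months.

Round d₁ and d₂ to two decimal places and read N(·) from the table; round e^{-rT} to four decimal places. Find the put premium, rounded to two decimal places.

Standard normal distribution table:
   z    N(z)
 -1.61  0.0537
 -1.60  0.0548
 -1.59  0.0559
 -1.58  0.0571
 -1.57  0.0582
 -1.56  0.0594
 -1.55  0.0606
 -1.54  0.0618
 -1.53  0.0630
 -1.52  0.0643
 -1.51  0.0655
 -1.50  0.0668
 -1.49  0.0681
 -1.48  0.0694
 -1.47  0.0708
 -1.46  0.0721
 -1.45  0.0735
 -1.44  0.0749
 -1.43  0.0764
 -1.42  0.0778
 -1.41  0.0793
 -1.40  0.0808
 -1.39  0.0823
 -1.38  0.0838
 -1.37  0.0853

1.14

σ√T = 0.37 × 0.5000 = 0.1850
d₁ = [ln(260/200) + (0.046 + 0.37²/2)·0.25] / 0.1850 = [0.2624 + 0.0286] / 0.1850 = 1.5728 which rounds to 1.57
d₂ = d₁ − σ√T = 1.5728 − 0.1850 = 1.3878 which rounds to 1.39
e^(−rT) = e^(−0.046·0.25) = 0.9886
P = 200·0.9886·N(-1.39) − 260·N(-1.57) = 200·0.9886·0.0823 − 260·0.0582 = 16.2724 − 15.1320 = 1.1404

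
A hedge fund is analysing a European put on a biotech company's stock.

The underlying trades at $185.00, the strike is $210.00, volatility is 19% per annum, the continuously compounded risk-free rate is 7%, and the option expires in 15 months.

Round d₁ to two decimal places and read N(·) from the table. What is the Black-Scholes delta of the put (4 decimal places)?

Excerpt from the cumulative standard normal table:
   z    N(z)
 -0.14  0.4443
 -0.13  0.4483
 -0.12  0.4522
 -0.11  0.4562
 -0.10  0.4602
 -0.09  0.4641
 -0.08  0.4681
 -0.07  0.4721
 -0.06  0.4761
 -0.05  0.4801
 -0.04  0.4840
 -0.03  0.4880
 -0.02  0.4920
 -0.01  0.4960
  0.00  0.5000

-0.5319

σ√T = 0.19·√1.25 = 0.2124
d₁ = [ln(185/210) + (0.07 + ½·0.19²)·1.25] / (σ√T) = (-0.1268 + 0.1101) / 0.2124 = -0.0786 → -0.08
N(d₁) = N(-0.08) = 0.4681
Δ_put = N(d₁) − 1 = 0.4681 − 1 = -0.5319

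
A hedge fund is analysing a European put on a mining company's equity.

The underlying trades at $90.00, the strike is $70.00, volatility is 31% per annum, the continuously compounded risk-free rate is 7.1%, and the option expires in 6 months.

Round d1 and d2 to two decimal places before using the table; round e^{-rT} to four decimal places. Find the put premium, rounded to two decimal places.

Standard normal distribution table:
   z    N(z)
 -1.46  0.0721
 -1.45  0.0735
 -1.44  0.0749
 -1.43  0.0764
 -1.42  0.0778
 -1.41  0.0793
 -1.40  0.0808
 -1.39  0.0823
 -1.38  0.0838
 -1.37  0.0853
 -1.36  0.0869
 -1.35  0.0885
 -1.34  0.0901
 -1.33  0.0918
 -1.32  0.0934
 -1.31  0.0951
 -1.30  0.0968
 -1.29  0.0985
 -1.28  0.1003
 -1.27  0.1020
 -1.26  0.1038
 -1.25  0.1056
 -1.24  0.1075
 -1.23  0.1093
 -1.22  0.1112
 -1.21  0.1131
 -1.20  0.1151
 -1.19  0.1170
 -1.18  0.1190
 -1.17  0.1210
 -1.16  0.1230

$0.77

σ√T = 0.31 × 0.7071 = 0.2192
d₁ = [ln(90/70) + (0.071 + 0.31²/2)·0.5] / 0.2192 = [0.2513 + 0.0595] / 0.2192 = 1.4180 → 1.42
d₂ = d₁ − σ√T = 1.4180 − 0.2192 = 1.1988 → 1.20
e^(−rT) = e^(−0.071·0.5) = 0.9651
N(−d₂) = N(-1.20) = 0.1151;  N(−d₁) = N(-1.42) = 0.0778
P = 70·0.9651·0.1151 − 90·0.0778 = 7.7758 − 7.0020 = 0.7738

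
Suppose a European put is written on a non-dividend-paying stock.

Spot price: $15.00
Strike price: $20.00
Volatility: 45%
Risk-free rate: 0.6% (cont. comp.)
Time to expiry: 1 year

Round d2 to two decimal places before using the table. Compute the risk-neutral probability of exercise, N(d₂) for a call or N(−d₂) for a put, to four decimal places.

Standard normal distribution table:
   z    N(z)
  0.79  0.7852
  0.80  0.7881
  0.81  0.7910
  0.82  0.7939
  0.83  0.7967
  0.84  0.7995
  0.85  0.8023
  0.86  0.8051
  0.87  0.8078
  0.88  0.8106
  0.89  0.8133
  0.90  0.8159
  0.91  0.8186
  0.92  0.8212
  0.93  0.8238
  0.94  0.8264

0.8023

T = 1;  σ√T = 0.4500
d₁ = [ln(15/20) + (0.006 + 0.45²/2)·1] / 0.4500 = [-0.2877 + 0.1073] / 0.4500 = -0.4010 ≈ -0.40
d₂ = d₁ − σ√T = -0.4010 − 0.4500 = -0.8510 ≈ -0.85
Risk-neutral Pr[S_T < K] = N(−d₂) = N(0.85) = 0.8023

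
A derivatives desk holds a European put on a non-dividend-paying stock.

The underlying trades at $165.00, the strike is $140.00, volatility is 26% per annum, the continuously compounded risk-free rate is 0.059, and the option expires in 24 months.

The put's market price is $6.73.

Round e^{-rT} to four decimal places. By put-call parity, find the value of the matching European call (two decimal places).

e^(−rT) = e^(−0.059·2) = 0.8887
Put-call parity: C − P = S − K·e^(−rT) = 165 − 140·0.8887 = 165 − 124.4180 = 40.5820
C = P + (C − P) = 6.73 + (40.5820) = 47.3120

$47.31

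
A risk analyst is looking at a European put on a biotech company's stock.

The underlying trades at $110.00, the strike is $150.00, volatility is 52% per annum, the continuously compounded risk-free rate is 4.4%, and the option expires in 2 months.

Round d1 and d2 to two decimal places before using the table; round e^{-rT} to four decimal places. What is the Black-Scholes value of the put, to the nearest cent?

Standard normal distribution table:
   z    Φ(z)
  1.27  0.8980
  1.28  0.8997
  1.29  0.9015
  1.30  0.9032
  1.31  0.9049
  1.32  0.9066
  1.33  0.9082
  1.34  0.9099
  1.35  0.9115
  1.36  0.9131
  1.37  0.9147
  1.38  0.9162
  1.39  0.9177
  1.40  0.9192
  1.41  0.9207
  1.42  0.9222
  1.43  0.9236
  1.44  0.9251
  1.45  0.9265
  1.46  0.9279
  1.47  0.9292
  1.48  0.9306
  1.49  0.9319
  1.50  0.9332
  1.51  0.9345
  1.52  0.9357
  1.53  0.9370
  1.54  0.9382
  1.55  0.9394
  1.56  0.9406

$39.80

σ√T = 0.52·√0.1667 = 0.2123
d₁ = [ln(110/150) + (0.044 + 0.52²/2)·0.1667] / 0.2123 = [-0.3102 + 0.0299] / 0.2123 = -1.3203 ⇒ -1.32
d₂ = d₁ − σ√T = -1.3203 − 0.2123 = -1.5326 ⇒ -1.53
exp(−rT) = exp(−0.044·0.1667) = 0.9927
N(−d₂) = N(1.53) = 0.9370;  N(−d₁) = N(1.32) = 0.9066
P = 150·0.9927·0.9370 − 110·0.9066 = 139.5240 − 99.7260 = 39.7980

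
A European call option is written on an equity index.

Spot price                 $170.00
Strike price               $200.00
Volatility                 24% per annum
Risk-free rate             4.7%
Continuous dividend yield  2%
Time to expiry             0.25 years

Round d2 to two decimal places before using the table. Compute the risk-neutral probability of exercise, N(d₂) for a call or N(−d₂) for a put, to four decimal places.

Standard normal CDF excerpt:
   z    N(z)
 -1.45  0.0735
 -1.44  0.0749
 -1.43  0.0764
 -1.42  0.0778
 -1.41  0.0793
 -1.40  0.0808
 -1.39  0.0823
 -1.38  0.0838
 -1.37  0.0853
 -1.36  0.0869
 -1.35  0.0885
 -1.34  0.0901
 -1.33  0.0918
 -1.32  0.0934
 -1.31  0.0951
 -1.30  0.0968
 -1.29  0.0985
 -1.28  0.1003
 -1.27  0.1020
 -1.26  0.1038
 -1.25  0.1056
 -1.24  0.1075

0.0869

σ√T = 0.24·√0.25 = 0.1200
d₁ = [ln(170/200) + (0.047 − 0.02 + ½·0.24²)·0.25] / (σ√T) = (-0.1625 + 0.0140) / 0.1200 = -1.2381 → -1.24
d₂ = -1.2381 − 0.1200 = -1.3581 → -1.36
Pr(exercise) under Q = N(d₂) = 0.0869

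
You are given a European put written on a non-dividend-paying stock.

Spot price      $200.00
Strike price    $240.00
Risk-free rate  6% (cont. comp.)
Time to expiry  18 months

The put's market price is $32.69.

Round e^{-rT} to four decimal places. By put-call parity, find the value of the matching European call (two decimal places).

exp(−rT) = exp(−0.06·1.5) = 0.9139
Put-call parity: C − P = S − K·e^(−rT) = 200 − 240·0.9139 = 200 − 219.3360 = -19.3360
C = P + (C − P) = 32.69 + (-19.3360) = 13.3540

$13.35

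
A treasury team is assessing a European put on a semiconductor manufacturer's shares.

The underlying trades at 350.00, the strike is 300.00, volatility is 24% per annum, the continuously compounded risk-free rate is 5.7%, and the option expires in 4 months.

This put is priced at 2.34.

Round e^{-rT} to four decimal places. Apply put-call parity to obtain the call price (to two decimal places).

e^(−rT) = e^(−0.057·0.3333) = 0.9812
Put-call parity: C − P = S − K·e^(−rT) = 350 − 300·0.9812 = 350 − 294.3600 = 55.6400
C = P + (C − P) = 2.34 + (55.6400) = 57.9800

57.98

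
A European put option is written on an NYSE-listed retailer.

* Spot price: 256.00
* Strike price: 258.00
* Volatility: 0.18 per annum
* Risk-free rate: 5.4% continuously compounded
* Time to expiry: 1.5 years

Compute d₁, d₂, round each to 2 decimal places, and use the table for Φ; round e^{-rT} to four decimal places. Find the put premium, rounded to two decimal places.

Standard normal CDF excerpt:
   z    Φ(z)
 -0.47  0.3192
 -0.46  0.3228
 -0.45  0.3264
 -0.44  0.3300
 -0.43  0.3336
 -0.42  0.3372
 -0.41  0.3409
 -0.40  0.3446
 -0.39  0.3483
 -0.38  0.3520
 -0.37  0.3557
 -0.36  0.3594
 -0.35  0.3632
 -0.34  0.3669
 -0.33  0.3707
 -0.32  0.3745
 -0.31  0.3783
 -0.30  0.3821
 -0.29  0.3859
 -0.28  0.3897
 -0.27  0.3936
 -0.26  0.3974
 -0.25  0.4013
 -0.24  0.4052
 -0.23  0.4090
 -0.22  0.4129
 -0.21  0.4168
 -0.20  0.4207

13.76

σ√T = 0.18·√1.5 = 0.2205
ln(S/K) + (r + σ²/2)T = ln(256/258) + (0.054 + 0.18²/2)·1.5 = -0.0078 + 0.1053 = 0.0975
d₁ = 0.0975 / 0.2205 = 0.4423 → 0.44
d₂ = d₁ − σ√T = 0.4423 − 0.2205 = 0.2219 → 0.22
exp(−rT) = exp(−0.054·1.5) = 0.9222
P = 258·0.9222·N(-0.22) − 256·N(-0.44) = 258·0.9222·0.4129 − 256·0.3300 = 98.2403 − 84.4800 = 13.7603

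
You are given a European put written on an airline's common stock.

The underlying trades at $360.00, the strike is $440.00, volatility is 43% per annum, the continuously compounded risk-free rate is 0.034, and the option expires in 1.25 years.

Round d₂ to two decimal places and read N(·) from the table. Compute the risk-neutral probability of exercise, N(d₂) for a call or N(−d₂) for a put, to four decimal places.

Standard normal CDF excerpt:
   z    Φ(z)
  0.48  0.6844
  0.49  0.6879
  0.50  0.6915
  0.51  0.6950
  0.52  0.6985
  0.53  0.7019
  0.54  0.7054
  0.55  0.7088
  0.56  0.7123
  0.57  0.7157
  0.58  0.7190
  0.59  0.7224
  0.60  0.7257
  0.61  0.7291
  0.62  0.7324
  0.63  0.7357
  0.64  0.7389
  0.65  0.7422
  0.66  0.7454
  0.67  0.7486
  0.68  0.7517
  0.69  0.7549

0.7157

T = 1.25;  σ√T = 0.4808
d₁ = [ln(360/440) + (0.034 + 0.43²/2)·1.25] / 0.4808 = [-0.2007 + 0.1581] / 0.4808 = -0.0886 → -0.09
d₂ = d₁ − σ√T = -0.0886 − 0.4808 = -0.5694 → -0.57
Risk-neutral Pr[S_T < K] = N(−d₂) = N(0.57) = 0.7157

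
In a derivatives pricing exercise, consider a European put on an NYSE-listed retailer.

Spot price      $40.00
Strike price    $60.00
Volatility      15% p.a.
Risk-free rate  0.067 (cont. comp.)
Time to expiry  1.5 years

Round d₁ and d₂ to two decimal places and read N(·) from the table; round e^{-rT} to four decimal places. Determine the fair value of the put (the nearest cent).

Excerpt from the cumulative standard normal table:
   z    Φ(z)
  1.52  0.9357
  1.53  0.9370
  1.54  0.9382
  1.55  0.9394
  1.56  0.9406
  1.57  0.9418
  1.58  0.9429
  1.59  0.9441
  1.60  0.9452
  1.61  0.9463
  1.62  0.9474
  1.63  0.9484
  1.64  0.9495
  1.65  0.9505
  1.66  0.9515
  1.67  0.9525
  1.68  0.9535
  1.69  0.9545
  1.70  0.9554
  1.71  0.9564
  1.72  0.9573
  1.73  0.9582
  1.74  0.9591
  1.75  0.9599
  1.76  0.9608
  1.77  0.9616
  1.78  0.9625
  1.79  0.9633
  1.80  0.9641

σ√T = 0.15·√1.5 = 0.1837
d₁ = [ln(40/60) + (0.067 + 0.15²/2)·1.5] / 0.1837 = [-0.4055 + 0.1174] / 0.1837 = -1.5682 ≈ -1.57
d₂ = d₁ − σ√T = -1.5682 − 0.1837 = -1.7519 ≈ -1.75
e^(−rT) = e^(−0.067·1.5) = 0.9044
N(−d₂) = N(1.75) = 0.9599;  N(−d₁) = N(1.57) = 0.9418
P = 60·0.9044·0.9599 − 40·0.9418 = 52.0880 − 37.6720 = 14.4160

$14.42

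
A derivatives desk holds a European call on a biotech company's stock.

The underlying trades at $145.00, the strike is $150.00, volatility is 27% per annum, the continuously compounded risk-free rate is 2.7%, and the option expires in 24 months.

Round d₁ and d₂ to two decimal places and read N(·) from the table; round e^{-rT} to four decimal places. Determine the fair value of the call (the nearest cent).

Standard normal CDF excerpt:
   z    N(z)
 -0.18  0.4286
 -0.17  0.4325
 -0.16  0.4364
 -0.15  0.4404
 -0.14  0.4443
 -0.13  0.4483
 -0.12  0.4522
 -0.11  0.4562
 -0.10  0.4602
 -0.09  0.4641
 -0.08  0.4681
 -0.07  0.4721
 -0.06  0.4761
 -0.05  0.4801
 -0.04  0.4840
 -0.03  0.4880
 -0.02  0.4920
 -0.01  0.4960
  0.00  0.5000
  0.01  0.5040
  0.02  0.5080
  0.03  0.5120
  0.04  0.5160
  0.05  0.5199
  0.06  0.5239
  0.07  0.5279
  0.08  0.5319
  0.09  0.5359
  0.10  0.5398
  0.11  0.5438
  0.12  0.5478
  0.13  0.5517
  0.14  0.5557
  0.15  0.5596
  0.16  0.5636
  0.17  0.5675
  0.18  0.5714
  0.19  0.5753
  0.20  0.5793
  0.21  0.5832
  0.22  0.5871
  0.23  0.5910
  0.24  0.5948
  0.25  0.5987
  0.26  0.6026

$23.11

σ√T = 0.27 × 1.4142 = 0.3818
d₁ = [ln(145/150) + (0.027 + 0.27²/2)·2] / 0.3818 = [-0.0339 + 0.1269] / 0.3818 = 0.2436 ⇒ 0.24
d₂ = d₁ − σ√T = 0.2436 − 0.3818 = -0.1383 ⇒ -0.14
e^(−rT) = e^(−0.027·2) = 0.9474
N(d₁) = N(0.24) = 0.5948;  N(d₂) = N(-0.14) = 0.4443
C = 145·0.5948 − 150·0.9474·0.4443 = 86.2460 − 63.1395 = 23.1065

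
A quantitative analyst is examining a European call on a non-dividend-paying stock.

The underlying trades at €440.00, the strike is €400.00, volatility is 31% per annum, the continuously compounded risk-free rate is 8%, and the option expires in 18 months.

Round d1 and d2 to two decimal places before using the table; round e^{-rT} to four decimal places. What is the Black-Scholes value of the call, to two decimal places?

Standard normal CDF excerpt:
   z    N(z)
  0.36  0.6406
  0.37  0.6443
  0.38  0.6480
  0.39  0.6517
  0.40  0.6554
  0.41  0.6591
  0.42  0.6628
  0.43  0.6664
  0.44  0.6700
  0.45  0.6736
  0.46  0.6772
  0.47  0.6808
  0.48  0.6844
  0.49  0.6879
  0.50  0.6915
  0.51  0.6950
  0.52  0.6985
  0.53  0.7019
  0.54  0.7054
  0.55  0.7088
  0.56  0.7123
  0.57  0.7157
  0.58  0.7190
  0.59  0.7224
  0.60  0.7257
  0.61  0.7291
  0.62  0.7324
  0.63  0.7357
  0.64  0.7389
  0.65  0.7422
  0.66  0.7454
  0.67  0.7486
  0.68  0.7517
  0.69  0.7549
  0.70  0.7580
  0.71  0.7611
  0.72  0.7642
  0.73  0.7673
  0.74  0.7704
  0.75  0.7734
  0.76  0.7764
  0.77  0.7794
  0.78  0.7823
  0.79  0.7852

€111.73

T = 1.5;  σ√T = 0.3797
ln(S/K) + (r + σ²/2)T = ln(440/400) + (0.08 + 0.31²/2)·1.5 = 0.0953 + 0.1921 = 0.2874
d₁ = 0.2874 / 0.3797 = 0.7569 ⇒ 0.76
d₂ = d₁ − σ√T = 0.7569 − 0.3797 = 0.3773 ⇒ 0.38
e^(−rT) = e^(−0.08·1.5) = 0.8869
C = 440·N(0.76) − 400·0.8869·N(0.38) = 440·0.7764 − 400·0.8869·0.6480 = 341.6160 − 229.8845 = 111.7315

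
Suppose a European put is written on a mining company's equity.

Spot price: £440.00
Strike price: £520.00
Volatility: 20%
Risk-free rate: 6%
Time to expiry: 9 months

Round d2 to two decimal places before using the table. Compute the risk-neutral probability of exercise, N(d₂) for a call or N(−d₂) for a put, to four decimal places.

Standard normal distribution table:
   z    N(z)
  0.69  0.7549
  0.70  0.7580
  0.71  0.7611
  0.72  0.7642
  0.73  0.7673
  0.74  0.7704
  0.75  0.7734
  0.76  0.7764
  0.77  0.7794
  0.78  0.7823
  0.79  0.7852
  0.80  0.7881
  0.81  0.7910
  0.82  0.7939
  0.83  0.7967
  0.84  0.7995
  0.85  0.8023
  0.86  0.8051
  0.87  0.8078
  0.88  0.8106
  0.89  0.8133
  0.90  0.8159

0.7852

σ√T = 0.2 × 0.8660 = 0.1732
d₁ = [ln(440/520) + (0.06 + 0.2²/2)·0.75] / 0.1732 = [-0.1671 + 0.0600] / 0.1732 = -0.6181 which rounds to -0.62
d₂ = d₁ − σ√T = -0.6181 − 0.1732 = -0.7913 which rounds to -0.79
Risk-neutral Pr[S_T < K] = N(−d₂) = N(0.79) = 0.7852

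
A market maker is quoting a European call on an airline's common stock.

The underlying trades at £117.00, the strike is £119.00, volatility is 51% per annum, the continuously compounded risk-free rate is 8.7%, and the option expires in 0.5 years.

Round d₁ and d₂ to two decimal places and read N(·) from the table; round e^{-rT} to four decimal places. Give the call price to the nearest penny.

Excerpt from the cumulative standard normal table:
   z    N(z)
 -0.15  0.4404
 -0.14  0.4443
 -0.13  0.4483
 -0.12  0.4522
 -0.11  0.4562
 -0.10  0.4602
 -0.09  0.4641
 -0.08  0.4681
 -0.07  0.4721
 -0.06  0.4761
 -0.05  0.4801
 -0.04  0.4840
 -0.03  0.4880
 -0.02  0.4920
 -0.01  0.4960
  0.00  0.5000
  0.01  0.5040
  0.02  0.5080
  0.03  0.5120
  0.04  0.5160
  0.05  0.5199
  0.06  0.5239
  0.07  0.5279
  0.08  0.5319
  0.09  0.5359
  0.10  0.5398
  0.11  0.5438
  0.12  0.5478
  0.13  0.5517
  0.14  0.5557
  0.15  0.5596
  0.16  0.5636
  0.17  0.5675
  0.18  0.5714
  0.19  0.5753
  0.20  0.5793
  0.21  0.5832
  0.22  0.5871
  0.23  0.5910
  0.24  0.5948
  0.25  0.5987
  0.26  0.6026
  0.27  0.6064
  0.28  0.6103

T = 0.5;  σ√T = 0.3606
d₁ = [ln(117/119) + (0.087 + 0.51²/2)·0.5] / 0.3606 = [-0.0169 + 0.1085] / 0.3606 = 0.2539 ≈ 0.25
d₂ = d₁ − σ√T = 0.2539 − 0.3606 = -0.1067 ≈ -0.11
e^(−rT) = e^(−0.087·0.5) = 0.9574
N(d₁) = N(0.25) = 0.5987;  N(d₂) = N(-0.11) = 0.4562
C = 117·0.5987 − 119·0.9574·0.4562 = 70.0479 − 51.9751 = 18.0728

£18.07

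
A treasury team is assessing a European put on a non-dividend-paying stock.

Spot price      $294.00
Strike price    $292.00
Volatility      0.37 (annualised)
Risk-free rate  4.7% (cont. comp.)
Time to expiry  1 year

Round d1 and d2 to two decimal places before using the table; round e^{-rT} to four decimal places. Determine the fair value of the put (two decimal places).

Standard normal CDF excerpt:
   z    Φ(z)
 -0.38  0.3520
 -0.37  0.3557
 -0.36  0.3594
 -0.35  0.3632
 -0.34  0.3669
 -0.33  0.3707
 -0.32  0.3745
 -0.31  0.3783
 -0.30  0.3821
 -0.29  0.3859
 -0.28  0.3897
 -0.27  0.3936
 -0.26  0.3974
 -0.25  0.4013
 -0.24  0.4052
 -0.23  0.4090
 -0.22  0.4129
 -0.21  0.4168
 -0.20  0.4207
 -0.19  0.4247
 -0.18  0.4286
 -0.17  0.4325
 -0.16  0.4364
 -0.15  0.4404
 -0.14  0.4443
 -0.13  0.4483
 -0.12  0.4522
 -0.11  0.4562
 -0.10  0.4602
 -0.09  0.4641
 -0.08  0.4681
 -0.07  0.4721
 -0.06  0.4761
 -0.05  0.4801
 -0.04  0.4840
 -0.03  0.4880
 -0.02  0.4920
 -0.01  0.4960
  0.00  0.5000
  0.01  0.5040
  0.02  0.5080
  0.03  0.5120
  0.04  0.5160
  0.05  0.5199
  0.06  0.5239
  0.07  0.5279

$34.77

σ√T = 0.37·√1 = 0.3700
d₁ = [ln(294/292) + (0.047 + 0.37²/2)·1] / 0.3700 = [0.0068 + 0.1154] / 0.3700 = 0.3305 which rounds to 0.33
d₂ = d₁ − σ√T = 0.3305 − 0.3700 = -0.0395 which rounds to -0.04
exp(−rT) = exp(−0.047·1) = 0.9541
P = 292·0.9541·N(0.04) − 294·N(-0.33) = 292·0.9541·0.5160 − 294·0.3707 = 143.7562 − 108.9858 = 34.7704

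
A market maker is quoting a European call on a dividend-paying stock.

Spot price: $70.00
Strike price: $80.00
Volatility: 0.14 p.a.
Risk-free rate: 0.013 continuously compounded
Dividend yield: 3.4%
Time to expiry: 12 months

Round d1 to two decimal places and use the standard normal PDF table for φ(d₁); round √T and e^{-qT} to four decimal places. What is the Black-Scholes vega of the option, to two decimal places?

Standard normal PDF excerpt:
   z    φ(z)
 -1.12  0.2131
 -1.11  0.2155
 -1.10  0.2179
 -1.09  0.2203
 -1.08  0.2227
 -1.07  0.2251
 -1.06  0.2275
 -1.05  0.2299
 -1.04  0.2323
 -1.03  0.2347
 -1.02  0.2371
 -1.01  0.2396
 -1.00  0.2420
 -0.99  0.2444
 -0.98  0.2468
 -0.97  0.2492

15.88

σ√T = 0.14·√1 = 0.1400
d₁ = [ln(70/80) + (0.013 − 0.034 + 0.14²/2)·1] / 0.1400 = [-0.1335 − 0.0112] / 0.1400 = -1.0338 ≈ -1.03
√T = √1 = 1.0000
φ(d₁) = φ(-1.03) = 0.2347
e^(−qT) = e^(−0.034·1) = 0.9666
vega = S·e^(−qT)·φ(d₁)·√T = 70·0.9666·0.2347·1.0000 = 15.8803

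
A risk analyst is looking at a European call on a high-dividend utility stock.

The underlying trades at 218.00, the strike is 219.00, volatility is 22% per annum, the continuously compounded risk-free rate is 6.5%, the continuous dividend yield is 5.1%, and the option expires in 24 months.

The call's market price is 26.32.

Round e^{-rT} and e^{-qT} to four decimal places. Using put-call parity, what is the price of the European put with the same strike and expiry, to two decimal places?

exp(−qT) = exp(−0.051·2) = 0.9030;  exp(−rT) = exp(−0.065·2) = 0.8781
Put-call parity: C − P = S·e^(−qT) − K·e^(−rT) = 218·0.9030 − 219·0.8781 = 196.8540 − 192.3039 = 4.5501
P = C − (C − P) = 26.32 − (4.5501) = 21.7699

21.77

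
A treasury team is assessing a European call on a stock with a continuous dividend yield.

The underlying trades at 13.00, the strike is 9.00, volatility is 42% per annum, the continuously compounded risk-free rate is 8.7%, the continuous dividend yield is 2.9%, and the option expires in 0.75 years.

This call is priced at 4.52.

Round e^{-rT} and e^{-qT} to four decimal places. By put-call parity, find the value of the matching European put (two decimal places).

0.23

e^(−qT) = e^(−0.029·0.75) = 0.9785;  e^(−rT) = e^(−0.087·0.75) = 0.9368
Put-call parity: C − P = S·e^(−qT) − K·e^(−rT) = 13·0.9785 − 9·0.9368 = 12.7205 − 8.4312 = 4.2893
P = C − (C − P) = 4.52 − (4.2893) = 0.2307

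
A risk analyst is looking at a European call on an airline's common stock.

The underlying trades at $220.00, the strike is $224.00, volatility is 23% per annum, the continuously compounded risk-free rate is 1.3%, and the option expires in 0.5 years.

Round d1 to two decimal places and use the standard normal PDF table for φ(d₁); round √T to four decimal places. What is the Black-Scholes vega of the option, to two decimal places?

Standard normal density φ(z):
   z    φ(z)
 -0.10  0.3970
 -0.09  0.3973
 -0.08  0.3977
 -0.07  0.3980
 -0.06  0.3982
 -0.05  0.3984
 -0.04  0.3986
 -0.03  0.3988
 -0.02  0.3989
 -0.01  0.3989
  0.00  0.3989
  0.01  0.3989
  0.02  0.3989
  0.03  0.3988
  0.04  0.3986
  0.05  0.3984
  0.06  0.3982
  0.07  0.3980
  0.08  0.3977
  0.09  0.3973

σ√T = 0.23 × 0.7071 = 0.1626
d₁ = [ln(220/224) + (0.013 + 0.23²/2)·0.5] / 0.1626 = [-0.0180 + 0.0197] / 0.1626 = 0.0105 → 0.01
√T = √0.5 = 0.7071
φ(d₁) = φ(0.01) = 0.3989
vega = S·φ(d₁)·√T = 220·0.3989·0.7071 = 62.0537

62.05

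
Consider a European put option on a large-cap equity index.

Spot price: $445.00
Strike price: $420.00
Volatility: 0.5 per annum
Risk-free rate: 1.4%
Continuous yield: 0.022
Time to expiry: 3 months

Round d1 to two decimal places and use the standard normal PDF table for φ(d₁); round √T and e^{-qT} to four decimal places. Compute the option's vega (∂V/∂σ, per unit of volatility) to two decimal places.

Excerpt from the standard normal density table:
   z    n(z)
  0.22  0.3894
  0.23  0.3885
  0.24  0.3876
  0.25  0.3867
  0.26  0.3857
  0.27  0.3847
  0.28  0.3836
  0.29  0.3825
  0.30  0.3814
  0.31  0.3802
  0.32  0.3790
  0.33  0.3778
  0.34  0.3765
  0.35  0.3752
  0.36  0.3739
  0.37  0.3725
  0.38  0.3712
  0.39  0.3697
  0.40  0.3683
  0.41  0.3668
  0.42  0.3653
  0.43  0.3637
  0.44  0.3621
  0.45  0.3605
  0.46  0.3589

T = 0.25;  σ√T = 0.2500
d₁ = [ln(445/420) + (0.014 − 0.022 + 0.5²/2)·0.25] / 0.2500 = [0.0578 + 0.0293] / 0.2500 = 0.3483 ≈ 0.35
√T = √0.25 = 0.5000
φ(d₁) = φ(0.35) = 0.3752
e^(−qT) = e^(−0.022·0.25) = 0.9945
vega = S·e^(−qT)·φ(d₁)·√T = 445·0.9945·0.3752·0.5000 = 83.0228
(The call has the same vega.)

83.02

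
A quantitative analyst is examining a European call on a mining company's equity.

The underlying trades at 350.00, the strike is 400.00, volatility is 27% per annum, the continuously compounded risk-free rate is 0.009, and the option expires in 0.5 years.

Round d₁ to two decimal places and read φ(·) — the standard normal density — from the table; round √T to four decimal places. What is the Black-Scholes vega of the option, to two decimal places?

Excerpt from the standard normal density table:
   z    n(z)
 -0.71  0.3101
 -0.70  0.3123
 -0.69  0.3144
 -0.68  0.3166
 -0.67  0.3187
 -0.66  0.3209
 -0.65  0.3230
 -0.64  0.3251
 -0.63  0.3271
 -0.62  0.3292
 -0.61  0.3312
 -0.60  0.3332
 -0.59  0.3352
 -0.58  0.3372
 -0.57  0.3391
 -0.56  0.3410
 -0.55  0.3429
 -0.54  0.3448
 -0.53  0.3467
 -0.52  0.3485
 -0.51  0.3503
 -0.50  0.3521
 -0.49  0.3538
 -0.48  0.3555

σ√T = 0.27 × 0.7071 = 0.1909
d₁ = [ln(350/400) + (0.009 + 0.27²/2)·0.5] / 0.1909 = [-0.1335 + 0.0227] / 0.1909 = -0.5804 which rounds to -0.58
√T = √0.5 = 0.7071
φ(d₁) = φ(-0.58) = 0.3372
vega = S·φ(d₁)·√T = 350·0.3372·0.7071 = 83.4519

83.45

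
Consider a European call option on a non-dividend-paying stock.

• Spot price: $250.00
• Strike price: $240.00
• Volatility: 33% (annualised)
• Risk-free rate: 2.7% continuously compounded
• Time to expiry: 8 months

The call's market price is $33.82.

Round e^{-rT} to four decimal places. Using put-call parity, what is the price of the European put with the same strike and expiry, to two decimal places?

e^(−rT) = e^(−0.027·0.6667) = 0.9822
Put-call parity: C − P = S − K·e^(−rT) = 250 − 240·0.9822 = 250 − 235.7280 = 14.2720
P = C − (C − P) = 33.82 − (14.2720) = 19.5480

$19.55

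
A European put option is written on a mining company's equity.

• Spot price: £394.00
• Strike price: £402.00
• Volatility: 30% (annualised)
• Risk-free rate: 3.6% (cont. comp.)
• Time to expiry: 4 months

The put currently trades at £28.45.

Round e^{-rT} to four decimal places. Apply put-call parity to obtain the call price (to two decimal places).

e^(−rT) = e^(−0.036·0.3333) = 0.9881
Put-call parity: C − P = S − K·e^(−rT) = 394 − 402·0.9881 = 394 − 397.2162 = -3.2162
C = P + (C − P) = 28.45 + (-3.2162) = 25.2338

£25.23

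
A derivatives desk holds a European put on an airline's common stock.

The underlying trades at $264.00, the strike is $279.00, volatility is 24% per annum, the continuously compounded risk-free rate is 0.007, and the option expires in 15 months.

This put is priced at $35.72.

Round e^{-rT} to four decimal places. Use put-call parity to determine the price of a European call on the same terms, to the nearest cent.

$23.15

exp(−rT) = exp(−0.007·1.25) = 0.9913
Put-call parity: C − P = S − K·e^(−rT) = 264 − 279·0.9913 = 264 − 276.5727 = -12.5727
C = P + (C − P) = 35.72 + (-12.5727) = 23.1473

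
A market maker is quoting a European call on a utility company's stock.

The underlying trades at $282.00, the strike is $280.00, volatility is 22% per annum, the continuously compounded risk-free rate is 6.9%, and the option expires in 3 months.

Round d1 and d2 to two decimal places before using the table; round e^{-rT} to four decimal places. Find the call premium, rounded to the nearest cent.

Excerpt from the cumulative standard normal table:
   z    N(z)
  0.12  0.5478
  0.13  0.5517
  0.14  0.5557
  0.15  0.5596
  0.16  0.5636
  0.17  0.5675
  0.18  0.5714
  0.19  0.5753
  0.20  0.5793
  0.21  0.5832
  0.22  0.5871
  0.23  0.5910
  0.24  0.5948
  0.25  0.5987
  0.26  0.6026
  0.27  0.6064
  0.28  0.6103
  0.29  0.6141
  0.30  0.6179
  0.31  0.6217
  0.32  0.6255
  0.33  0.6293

$15.92

T = 0.25;  σ√T = 0.1100
d₁ = [ln(282/280) + (0.069 + ½·0.22²)·0.25] / (σ√T) = (0.0071 + 0.0233) / 0.1100 = 0.2765 which rounds to 0.28
d₂ = 0.2765 − 0.1100 = 0.1665 which rounds to 0.17
exp(−rT) = exp(−0.069·0.25) = 0.9829
C = 282·N(0.28) − 280·0.9829·N(0.17) = 282·0.6103 − 280·0.9829·0.5675 = 172.1046 − 156.1828 = 15.9218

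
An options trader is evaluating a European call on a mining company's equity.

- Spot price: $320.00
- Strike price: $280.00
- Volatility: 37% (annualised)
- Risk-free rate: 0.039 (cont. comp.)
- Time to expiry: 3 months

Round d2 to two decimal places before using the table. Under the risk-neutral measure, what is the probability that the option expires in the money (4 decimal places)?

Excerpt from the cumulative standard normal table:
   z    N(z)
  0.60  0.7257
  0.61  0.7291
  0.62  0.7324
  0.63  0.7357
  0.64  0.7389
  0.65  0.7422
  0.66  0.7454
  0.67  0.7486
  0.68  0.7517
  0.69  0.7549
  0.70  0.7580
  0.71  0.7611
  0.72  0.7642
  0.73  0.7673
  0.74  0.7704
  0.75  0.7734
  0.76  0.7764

T = 0.25;  σ√T = 0.1850
d₁ = [ln(320/280) + (0.039 + ½·0.37²)·0.25] / (σ√T) = (0.1335 + 0.0269) / 0.1850 = 0.8670 ≈ 0.87
d₂ = 0.8670 − 0.1850 = 0.6820 ≈ 0.68
Pr(exercise) under Q = N(d₂) = 0.7517

0.7517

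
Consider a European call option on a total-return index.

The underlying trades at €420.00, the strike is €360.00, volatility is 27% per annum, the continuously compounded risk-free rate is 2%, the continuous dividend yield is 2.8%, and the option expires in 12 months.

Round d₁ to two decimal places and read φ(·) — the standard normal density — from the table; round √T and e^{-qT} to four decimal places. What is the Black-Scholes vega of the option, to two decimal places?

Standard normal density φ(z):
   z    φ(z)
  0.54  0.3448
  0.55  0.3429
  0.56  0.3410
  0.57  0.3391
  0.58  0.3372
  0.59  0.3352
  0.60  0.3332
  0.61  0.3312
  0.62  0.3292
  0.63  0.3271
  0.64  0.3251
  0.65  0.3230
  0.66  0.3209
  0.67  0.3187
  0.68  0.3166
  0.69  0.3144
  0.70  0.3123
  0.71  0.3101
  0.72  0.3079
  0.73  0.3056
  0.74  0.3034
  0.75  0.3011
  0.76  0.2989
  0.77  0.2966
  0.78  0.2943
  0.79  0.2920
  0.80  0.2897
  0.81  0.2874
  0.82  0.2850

129.30

σ√T = 0.27 × 1.0000 = 0.2700
d₁ = [ln(420/360) + (0.02 − 0.028 + 0.27²/2)·1] / 0.2700 = [0.1542 + 0.0285] / 0.2700 = 0.6763 → 0.68
√T = √1 = 1.0000
φ(d₁) = φ(0.68) = 0.3166
e^(−qT) = e^(−0.028·1) = 0.9724
vega = S·e^(−qT)·φ(d₁)·√T = 420·0.9724·0.3166·1.0000 = 129.3020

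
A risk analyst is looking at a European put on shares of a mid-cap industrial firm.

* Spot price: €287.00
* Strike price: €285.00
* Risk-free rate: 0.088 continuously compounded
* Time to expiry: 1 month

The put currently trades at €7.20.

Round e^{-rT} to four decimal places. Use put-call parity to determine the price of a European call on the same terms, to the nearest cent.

€11.28

e^(−rT) = e^(−0.088·0.08333) = 0.9927
Put-call parity: C − P = S − K·e^(−rT) = 287 − 285·0.9927 = 287 − 282.9195 = 4.0805
C = P + (C − P) = 7.20 + (4.0805) = 11.2805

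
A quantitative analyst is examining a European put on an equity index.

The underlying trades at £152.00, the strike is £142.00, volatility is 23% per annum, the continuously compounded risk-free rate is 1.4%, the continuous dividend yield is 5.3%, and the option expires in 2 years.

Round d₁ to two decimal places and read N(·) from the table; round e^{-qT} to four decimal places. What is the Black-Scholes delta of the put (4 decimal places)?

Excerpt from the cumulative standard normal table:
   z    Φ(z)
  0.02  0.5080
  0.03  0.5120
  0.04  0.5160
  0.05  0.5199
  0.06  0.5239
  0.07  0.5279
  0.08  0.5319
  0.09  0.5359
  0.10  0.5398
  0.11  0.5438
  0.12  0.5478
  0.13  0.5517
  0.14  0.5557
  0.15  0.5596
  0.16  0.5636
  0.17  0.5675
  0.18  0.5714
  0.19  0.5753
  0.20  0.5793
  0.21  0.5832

-0.4032

T = 2;  σ√T = 0.3253
ln(S/K) + (r − q + σ²/2)T = ln(152/142) + (0.014 − 0.053 + 0.23²/2)·2 = 0.0681 − 0.0251 = 0.0430
d₁ = 0.0430 / 0.3253 = 0.1321 which rounds to 0.13
N(d₁) = N(0.13) = 0.5517
Δ_put = exp(−qT)·(N(d₁) − 1) = 0.8994·(0.5517 − 1) = -0.4032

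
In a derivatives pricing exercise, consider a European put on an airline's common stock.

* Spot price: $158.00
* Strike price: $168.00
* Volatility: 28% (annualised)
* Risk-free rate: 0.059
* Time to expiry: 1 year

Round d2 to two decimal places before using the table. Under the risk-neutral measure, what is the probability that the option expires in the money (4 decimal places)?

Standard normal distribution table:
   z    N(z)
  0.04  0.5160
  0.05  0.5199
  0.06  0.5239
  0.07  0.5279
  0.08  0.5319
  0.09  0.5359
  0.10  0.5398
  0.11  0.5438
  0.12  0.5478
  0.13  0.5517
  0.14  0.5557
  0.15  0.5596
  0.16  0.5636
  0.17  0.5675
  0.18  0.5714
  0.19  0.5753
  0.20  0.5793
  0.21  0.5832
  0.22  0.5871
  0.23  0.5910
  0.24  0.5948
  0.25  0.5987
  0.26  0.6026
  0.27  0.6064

0.5596

σ√T = 0.28 × 1.0000 = 0.2800
d₁ = [ln(158/168) + (0.059 + 0.28²/2)·1] / 0.2800 = [-0.0614 + 0.0982] / 0.2800 = 0.1315 ⇒ 0.13
d₂ = d₁ − σ√T = 0.1315 − 0.2800 = -0.1485 ⇒ -0.15
Risk-neutral Pr[S_T < K] = N(−d₂) = N(0.15) = 0.5596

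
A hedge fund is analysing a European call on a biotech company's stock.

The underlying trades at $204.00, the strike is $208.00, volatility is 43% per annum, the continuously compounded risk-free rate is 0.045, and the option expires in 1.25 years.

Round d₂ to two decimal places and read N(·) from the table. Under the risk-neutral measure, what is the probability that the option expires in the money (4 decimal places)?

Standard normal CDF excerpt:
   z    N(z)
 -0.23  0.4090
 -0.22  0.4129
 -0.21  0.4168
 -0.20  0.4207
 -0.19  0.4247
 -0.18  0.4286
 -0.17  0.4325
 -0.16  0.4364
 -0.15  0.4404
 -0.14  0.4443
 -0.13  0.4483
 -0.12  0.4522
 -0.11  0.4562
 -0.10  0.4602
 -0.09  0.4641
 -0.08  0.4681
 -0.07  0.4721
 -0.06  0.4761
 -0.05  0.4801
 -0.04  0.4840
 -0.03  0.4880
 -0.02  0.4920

0.4364

σ√T = 0.43·√1.25 = 0.4808
d₁ = [ln(204/208) + (0.045 + 0.43²/2)·1.25] / 0.4808 = [-0.0194 + 0.1718] / 0.4808 = 0.3170 ⇒ 0.32
d₂ = d₁ − σ√T = 0.3170 − 0.4808 = -0.1638 ⇒ -0.16
Pr(exercise) under Q = N(d₂) = 0.4364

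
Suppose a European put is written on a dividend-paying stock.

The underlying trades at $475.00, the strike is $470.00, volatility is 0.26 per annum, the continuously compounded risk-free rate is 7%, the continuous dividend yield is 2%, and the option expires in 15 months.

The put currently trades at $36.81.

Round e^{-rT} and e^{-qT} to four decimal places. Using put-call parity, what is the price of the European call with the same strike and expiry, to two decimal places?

$69.46

exp(−qT) = exp(−0.02·1.25) = 0.9753;  exp(−rT) = exp(−0.07·1.25) = 0.9162
Put-call parity: C − P = S·e^(−qT) − K·e^(−rT) = 475·0.9753 − 470·0.9162 = 463.2675 − 430.6140 = 32.6535
C = P + (C − P) = 36.81 + (32.6535) = 69.4635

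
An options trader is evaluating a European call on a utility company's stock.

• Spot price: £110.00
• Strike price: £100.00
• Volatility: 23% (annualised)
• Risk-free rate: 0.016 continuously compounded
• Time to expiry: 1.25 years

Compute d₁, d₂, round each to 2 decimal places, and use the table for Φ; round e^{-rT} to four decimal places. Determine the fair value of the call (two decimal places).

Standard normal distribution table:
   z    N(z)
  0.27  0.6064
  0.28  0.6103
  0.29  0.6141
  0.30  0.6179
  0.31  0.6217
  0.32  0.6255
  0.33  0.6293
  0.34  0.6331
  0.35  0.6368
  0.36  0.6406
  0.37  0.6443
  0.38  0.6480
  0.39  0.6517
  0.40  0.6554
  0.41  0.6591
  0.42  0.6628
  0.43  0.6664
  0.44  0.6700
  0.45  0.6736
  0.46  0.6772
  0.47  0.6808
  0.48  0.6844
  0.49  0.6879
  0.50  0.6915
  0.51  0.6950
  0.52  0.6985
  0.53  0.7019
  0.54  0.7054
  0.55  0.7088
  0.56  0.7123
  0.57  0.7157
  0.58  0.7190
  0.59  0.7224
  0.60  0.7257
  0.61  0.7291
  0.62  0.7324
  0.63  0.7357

£17.78

σ√T = 0.23 × 1.1180 = 0.2571
ln(S/K) + (r + σ²/2)T = ln(110/100) + (0.016 + 0.23²/2)·1.25 = 0.0953 + 0.0531 = 0.1484
d₁ = 0.1484 / 0.2571 = 0.5770 → 0.58
d₂ = d₁ − σ√T = 0.5770 − 0.2571 = 0.3198 → 0.32
e^(−rT) = e^(−0.016·1.25) = 0.9802
N(d₁) = N(0.58) = 0.7190;  N(d₂) = N(0.32) = 0.6255
C = 110·0.7190 − 100·0.9802·0.6255 = 79.0900 − 61.3115 = 17.7785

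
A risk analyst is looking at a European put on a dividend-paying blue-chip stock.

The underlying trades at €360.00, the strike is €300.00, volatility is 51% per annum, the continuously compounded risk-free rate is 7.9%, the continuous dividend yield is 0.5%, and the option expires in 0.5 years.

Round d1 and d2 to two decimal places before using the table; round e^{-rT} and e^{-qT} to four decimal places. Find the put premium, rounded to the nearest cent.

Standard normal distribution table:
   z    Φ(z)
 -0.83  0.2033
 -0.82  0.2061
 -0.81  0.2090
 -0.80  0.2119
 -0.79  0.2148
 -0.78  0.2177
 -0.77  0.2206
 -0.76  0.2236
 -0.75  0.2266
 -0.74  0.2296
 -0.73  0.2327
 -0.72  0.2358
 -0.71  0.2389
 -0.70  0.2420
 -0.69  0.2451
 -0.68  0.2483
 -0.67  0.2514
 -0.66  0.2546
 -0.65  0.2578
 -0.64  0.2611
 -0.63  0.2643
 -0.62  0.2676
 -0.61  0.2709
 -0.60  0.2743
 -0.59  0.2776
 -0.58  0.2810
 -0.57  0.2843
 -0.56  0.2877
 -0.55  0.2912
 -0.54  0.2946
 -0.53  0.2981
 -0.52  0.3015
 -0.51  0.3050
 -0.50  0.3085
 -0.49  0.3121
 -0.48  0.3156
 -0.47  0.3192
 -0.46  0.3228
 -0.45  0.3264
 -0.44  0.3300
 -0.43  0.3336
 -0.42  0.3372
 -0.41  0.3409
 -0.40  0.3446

T = 0.5;  σ√T = 0.3606
d₁ = [ln(360/300) + (0.079 − 0.005 + 0.51²/2)·0.5] / 0.3606 = [0.1823 + 0.1020] / 0.3606 = 0.7885 ≈ 0.79
d₂ = d₁ − σ√T = 0.7885 − 0.3606 = 0.4279 ≈ 0.43
exp(−qT) = exp(−0.005·0.5) = 0.9975;  exp(−rT) = exp(−0.079·0.5) = 0.9613
N(−d₂) = N(-0.43) = 0.3336;  N(−d₁) = N(-0.79) = 0.2148
P = 300·0.9613·0.3336 − 360·0.9975·0.2148 = 96.2069 − 77.1347 = 19.0722

€19.07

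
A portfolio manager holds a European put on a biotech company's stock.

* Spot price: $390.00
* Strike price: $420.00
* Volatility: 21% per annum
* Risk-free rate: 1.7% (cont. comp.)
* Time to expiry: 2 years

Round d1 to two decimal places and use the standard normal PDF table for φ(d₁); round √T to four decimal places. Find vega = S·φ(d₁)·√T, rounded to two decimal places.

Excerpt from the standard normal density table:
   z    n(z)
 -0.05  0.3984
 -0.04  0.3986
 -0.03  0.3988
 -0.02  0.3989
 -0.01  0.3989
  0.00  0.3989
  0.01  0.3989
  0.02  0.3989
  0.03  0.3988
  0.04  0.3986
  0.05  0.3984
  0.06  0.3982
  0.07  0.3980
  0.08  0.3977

220.01

σ√T = 0.21 × 1.4142 = 0.2970
d₁ = [ln(390/420) + (0.017 + ½·0.21²)·2] / (σ√T) = (-0.0741 + 0.0781) / 0.2970 = 0.0134 which rounds to 0.01
√T = √2 = 1.4142
φ(d₁) = φ(0.01) = 0.3989
vega = S·φ(d₁)·√T = 390·0.3989·1.4142 = 220.0085
(Vega is the same for a European call and put with the same parameters.)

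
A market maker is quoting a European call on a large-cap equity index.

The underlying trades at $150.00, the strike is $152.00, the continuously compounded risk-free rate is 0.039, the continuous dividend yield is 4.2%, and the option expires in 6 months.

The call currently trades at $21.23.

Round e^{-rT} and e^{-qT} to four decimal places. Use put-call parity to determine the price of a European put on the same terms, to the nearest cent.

$23.42

e^(−qT) = e^(−0.042·0.5) = 0.9792;  e^(−rT) = e^(−0.039·0.5) = 0.9807
Put-call parity: C − P = S·e^(−qT) − K·e^(−rT) = 150·0.9792 − 152·0.9807 = 146.8800 − 149.0664 = -2.1864
P = C − (C − P) = 21.23 − (-2.1864) = 23.4164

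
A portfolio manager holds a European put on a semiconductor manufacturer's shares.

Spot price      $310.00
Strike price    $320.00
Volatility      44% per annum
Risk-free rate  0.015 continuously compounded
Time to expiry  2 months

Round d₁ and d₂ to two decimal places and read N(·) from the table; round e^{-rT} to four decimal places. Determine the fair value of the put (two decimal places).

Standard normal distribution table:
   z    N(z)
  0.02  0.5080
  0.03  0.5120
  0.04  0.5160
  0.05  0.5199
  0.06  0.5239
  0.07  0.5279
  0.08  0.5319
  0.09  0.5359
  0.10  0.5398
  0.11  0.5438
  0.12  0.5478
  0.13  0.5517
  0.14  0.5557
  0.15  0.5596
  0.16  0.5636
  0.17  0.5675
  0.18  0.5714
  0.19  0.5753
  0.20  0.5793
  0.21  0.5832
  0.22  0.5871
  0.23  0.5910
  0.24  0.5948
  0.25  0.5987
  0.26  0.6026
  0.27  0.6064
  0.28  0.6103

$27.46

σ√T = 0.44 × 0.4082 = 0.1796
d₁ = [ln(310/320) + (0.015 + 0.44²/2)·0.1667] / 0.1796 = [-0.0317 + 0.0186] / 0.1796 = -0.0730 ≈ -0.07
d₂ = d₁ − σ√T = -0.0730 − 0.1796 = -0.2526 ≈ -0.25
e^(−rT) = e^(−0.015·0.1667) = 0.9975
N(−d₂) = N(0.25) = 0.5987;  N(−d₁) = N(0.07) = 0.5279
P = 320·0.9975·0.5987 − 310·0.5279 = 191.1050 − 163.6490 = 27.4560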